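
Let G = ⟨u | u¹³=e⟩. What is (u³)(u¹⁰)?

Compute (u³) · (u¹⁰) by multiplying left to right and reducing via the relations at each step:
  (u³) · u¹⁰ = e

Answer: e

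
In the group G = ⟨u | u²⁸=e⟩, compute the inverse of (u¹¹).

The order of (u¹¹) is 28 (smallest k with (u¹¹)ᵏ = e), so (u¹¹)⁻¹ = (u¹¹)²⁷ = u¹⁷.
Check: (u¹¹) · (u¹⁷) → (u¹¹) · u¹⁷ = e, giving e as required.

Answer: u¹⁷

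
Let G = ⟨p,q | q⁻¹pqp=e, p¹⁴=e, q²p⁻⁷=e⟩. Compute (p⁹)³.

Compute successive powers of (p⁹), reducing at each step:
  (p⁹)²: (p⁹) · p⁹ = p⁴
  (p⁹)³: (p⁴) · p⁹ = p¹³

Answer: p¹³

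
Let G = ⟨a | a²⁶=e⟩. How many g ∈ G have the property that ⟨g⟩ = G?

G is cyclic of order 26. An element generates G iff its order is 26, and a cyclic group of order 26 has exactly φ(26) = 12 such elements.

Answer: 12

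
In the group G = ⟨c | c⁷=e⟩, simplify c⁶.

Compute successive powers of c, reducing at each step:
  c²: c · c = c²
  c³: (c²) · c = c³
  c⁴: (c³) · c = c⁴
  c⁵: (c⁴) · c = c⁵
  c⁶: (c⁵) · c = c⁶

Answer: c⁶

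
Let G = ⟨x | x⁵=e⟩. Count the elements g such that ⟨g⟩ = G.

G is cyclic of order 5. An element generates G iff its order is 5, and a cyclic group of order 5 has exactly φ(5) = 4 such elements.

Answer: 4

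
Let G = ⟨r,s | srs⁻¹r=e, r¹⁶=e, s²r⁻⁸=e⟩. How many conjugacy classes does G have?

The conjugacy classes (representative and size) are:
  [e] (size 1), [r] (size 2), [r¹⁴] (size 2), [r¹³] (size 2), [r¹²] (size 2), [r⁵] (size 2), [r¹⁰] (size 2), [r⁷] (size 2), [r⁸] (size 1), [s⁻¹] (size 8), [r⁷s⁻¹] (size 8).
Class equation: 1 + 2 + 2 + 2 + 2 + 2 + 2 + 2 + 1 + 8 + 8 = 32 = |G|. So G has 11 conjugacy classes.

Answer: 11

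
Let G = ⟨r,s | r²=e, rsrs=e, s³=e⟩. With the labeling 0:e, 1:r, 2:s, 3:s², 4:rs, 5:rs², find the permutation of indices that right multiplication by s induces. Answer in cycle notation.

(0 2 3)(1 4 5)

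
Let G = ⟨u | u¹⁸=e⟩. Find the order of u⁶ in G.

Compute successive powers until reaching e:
  (u⁶)¹ = u⁶, (u⁶)² = u¹², (u⁶)³ = e.
The smallest positive k with (u⁶)ᵏ = e is 3.

Answer: 3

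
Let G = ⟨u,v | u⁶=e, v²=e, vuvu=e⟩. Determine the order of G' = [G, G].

G' = [G, G] is generated by all commutators. The generator-pair commutators are: [u, v] = u².
The subgroup they normally generate is {e, u², u⁴}, of order 3.
Check: |G/G'| = 12/3 = 4 is the order of the abelianisation.

Answer: 3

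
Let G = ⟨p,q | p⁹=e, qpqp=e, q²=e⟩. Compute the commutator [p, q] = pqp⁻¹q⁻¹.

[p, q] = p·q·p⁻¹·q⁻¹.
  p · q = pq
  (pq) · (p⁸) = p²q
  (p²q) · q = p²

Answer: p²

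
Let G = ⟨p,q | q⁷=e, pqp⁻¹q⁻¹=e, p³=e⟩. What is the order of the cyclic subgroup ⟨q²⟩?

|⟨q²⟩| equals the order of q². Compute successive powers until reaching e:
  (q²)¹ = q², (q²)² = q⁴, (q²)³ = q⁶, (q²)⁴ = q, (q²)⁵ = q³, (q²)⁶ = q⁵, (q²)⁷ = e.
The smallest positive k with (q²)ᵏ = e is 7, so |⟨q²⟩| = 7.

Answer: 7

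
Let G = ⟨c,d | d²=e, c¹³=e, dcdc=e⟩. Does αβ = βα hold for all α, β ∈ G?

c·d = cd but d·c = c¹²d, so c·d ≠ d·c and G is not abelian.

Answer: No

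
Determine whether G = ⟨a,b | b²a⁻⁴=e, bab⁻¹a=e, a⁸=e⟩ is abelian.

a·b = ab but b·a = a³b⁻¹, so a·b ≠ b·a and G is not abelian.

Answer: No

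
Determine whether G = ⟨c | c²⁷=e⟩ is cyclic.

|G| = 27. The element c has order 27 (its powers give 27 distinct elements), so ⟨c⟩ = G and G is cyclic.

Answer: Yes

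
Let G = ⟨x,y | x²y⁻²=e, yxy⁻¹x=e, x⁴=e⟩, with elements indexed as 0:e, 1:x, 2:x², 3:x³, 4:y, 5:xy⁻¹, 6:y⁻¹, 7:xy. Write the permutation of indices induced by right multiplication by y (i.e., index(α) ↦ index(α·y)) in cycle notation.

(0 4 2 6)(1 7 3 5)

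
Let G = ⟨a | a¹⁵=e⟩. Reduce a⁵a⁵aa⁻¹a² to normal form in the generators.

Multiply left to right, reducing at each step:
  (a⁵) · a⁵ = a¹⁰
  (a¹⁰) · a = a¹¹
  (a¹¹) · a⁻¹ = a¹⁰
  (a¹⁰) · a² = a¹²

Answer: a¹²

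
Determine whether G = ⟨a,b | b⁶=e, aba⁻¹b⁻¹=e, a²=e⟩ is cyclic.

|G| = 12, but the maximum element order in G is 6 < 12. No single element generates all of G, so G is not cyclic.

Answer: No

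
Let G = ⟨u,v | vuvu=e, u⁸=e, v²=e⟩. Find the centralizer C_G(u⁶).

⟨u⁶⟩ ⊆ C_G(u⁶) since powers of u⁶ commute with u⁶; so |C_G(u⁶)| ≥ |⟨u⁶⟩| = 4.
By orbit–stabilizer, |C_G(u⁶)| = |G| / |conj. class of u⁶| = 16 / 2 = 8.
The 8 elements commuting with u⁶ are {e, u, u², u³, u⁴, u⁵, u⁶, u⁷}.

Answer: {e, u, u², u³, u⁴, u⁵, u⁶, u⁷}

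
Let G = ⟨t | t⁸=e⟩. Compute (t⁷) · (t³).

Compute (t⁷) · (t³) by multiplying left to right and reducing via the relations at each step:
  (t⁷) · t³ = t²

Answer: t²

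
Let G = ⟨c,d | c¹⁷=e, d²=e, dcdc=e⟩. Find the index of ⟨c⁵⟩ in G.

First find ord(c⁵) by computing successive powers:
  (c⁵)¹ = c⁵, (c⁵)² = c¹⁰, (c⁵)³ = c¹⁵, (c⁵)⁴ = c³, (c⁵)⁵ = c⁸, (c⁵)⁶ = c¹³, (c⁵)⁷ = c, (c⁵)⁸ = c⁶, (c⁵)⁹ = c¹¹, (c⁵)¹⁰ = c¹⁶, (c⁵)¹¹ = c⁴, (c⁵)¹² = c⁹, (c⁵)¹³ = c¹⁴, (c⁵)¹⁴ = c², (c⁵)¹⁵ = c⁷, (c⁵)¹⁶ = c¹², (c⁵)¹⁷ = e.
So |⟨c⁵⟩| = ord(c⁵) = 17. With |G| = 34, by Lagrange [G : ⟨c⁵⟩] = 34/17 = 2.

Answer: 2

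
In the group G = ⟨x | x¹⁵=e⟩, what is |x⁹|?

Compute successive powers until reaching e:
  (x⁹)¹ = x⁹, (x⁹)² = x³, (x⁹)³ = x¹², (x⁹)⁴ = x⁶, (x⁹)⁵ = e.
The smallest positive k with (x⁹)ᵏ = e is 5.

Answer: 5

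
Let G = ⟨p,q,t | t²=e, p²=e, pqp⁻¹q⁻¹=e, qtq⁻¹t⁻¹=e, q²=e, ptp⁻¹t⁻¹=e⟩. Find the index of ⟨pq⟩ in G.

First find ord(pq) by computing successive powers:
  (pq)¹ = pq, (pq)² = e.
So |⟨pq⟩| = ord(pq) = 2. With |G| = 8, by Lagrange [G : ⟨pq⟩] = 8/2 = 4.

Answer: 4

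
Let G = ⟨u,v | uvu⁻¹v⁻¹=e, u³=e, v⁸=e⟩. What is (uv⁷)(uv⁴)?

Compute (uv⁷) · (uv⁴) by multiplying left to right and reducing via the relations at each step:
  (uv⁷) · u = u²v⁷
  (u²v⁷) · v⁴ = u²v³

Answer: u²v³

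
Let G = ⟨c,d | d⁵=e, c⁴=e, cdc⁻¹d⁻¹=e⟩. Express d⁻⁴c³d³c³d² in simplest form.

Multiply left to right, reducing at each step:
  d · c³ = c³d
  (c³d) · d³ = c³d⁴
  (c³d⁴) · c³ = c²d⁴
  (c²d⁴) · d² = c²d

Answer: c²d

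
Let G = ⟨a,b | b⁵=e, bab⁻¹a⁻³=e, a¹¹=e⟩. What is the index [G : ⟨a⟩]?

First find ord(a) by computing successive powers:
  a¹ = a, a² = a², a³ = a³, a⁴ = a⁴, a⁵ = a⁵, a⁶ = a⁶, a⁷ = a⁷, a⁸ = a⁸, a⁹ = a⁹, a¹⁰ = a¹⁰, a¹¹ = e.
So |⟨a⟩| = ord(a) = 11. With |G| = 55, by Lagrange [G : ⟨a⟩] = 55/11 = 5.

Answer: 5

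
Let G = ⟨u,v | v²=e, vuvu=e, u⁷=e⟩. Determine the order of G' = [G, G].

G' = [G, G] is generated by all commutators. The generator-pair commutators are: [u, v] = u².
The subgroup they normally generate is {e, u, u², u³, u⁴, u⁵, u⁶}, of order 7.
Check: |G/G'| = 14/7 = 2 is the order of the abelianisation.

Answer: 7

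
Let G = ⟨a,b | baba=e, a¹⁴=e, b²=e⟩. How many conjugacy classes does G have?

The conjugacy classes (representative and size) are:
  [e] (size 1), [a¹³] (size 2), [a²] (size 2), [a³] (size 2), [a¹⁰] (size 2), [a⁵] (size 2), [a⁸] (size 2), [a⁷] (size 1), [a⁶b] (size 7), [a⁹b] (size 7).
Class equation: 1 + 2 + 2 + 2 + 2 + 2 + 2 + 1 + 7 + 7 = 28 = |G|. So G has 10 conjugacy classes.

Answer: 10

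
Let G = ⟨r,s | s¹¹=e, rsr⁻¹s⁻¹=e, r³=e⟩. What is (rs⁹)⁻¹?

The order of (rs⁹) is 33 (smallest k with (rs⁹)ᵏ = e), so (rs⁹)⁻¹ = (rs⁹)³² = r²s².
Check: (rs⁹) · (r²s²) → (rs⁹) · r² = s⁹;   (s⁹) · s² = e, giving e as required.

Answer: r²s²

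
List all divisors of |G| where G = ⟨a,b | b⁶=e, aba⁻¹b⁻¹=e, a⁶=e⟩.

|G| = 36 = 2² · 3². By Lagrange's theorem the order of any subgroup divides 36; the divisors of 36 are 1, 2, 3, 4, 6, 9, 12, 18, 36.

Answer: 1, 2, 3, 4, 6, 9, 12, 18, 36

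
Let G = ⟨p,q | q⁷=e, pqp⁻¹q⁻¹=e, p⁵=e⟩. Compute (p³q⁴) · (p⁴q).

Compute (p³q⁴) · (p⁴q) by multiplying left to right and reducing via the relations at each step:
  (p³q⁴) · p⁴ = p²q⁴
  (p²q⁴) · q = p²q⁵

Answer: p²q⁵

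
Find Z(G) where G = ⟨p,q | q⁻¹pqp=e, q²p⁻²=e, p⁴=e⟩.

An element z ∈ Z(G) iff z commutes with every generator.
For example p² is central: (p²)·p = p³ = p·(p²); (p²)·q = q⁻¹ = q·(p²).
Whereas p ∉ Z(G) since p·q = pq ≠ pq⁻¹ = q·p.
Checking each of the 8 elements this way gives Z(G) = {e, p²}, of order 2.

Answer: {e, p²}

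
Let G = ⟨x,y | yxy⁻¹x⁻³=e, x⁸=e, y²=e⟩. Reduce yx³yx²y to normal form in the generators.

Multiply left to right, reducing at each step:
  y · x³ = xy
  (xy) · y = x
  x · x² = x³
  (x³) · y = x³y

Answer: x³y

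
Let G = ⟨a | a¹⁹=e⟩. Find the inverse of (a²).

The order of (a²) is 19 (smallest k with (a²)ᵏ = e), so (a²)⁻¹ = (a²)¹⁸ = a¹⁷.
Check: (a²) · (a¹⁷) → (a²) · a¹⁷ = e, giving e as required.

Answer: a¹⁷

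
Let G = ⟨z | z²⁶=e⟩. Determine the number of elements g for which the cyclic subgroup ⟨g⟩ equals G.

G is cyclic of order 26. An element generates G iff its order is 26, and a cyclic group of order 26 has exactly φ(26) = 12 such elements.

Answer: 12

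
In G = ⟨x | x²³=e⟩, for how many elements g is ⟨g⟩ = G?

G is cyclic of order 23. An element generates G iff its order is 23, and a cyclic group of order 23 has exactly φ(23) = 22 such elements.

Answer: 22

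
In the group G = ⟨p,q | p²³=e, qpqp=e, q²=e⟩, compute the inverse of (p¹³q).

The order of (p¹³q) is 2 (smallest k with (p¹³q)ᵏ = e), so (p¹³q)⁻¹ = (p¹³q)¹ = p¹³q.
Check: (p¹³q) · (p¹³q) → (p¹³q) · p¹³ = q;   q · q = e, giving e as required.

Answer: p¹³q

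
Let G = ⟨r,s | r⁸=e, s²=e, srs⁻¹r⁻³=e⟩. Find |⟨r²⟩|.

|⟨r²⟩| equals the order of r². Compute successive powers until reaching e:
  (r²)¹ = r², (r²)² = r⁴, (r²)³ = r⁶, (r²)⁴ = e.
The smallest positive k with (r²)ᵏ = e is 4, so |⟨r²⟩| = 4.

Answer: 4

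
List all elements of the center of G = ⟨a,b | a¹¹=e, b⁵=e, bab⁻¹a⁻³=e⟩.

An element z ∈ Z(G) iff z commutes with every generator.
For example e is central: e·a = a = a·e; e·b = b = b·e.
Whereas a ∉ Z(G) since a·b = ab ≠ a³b = b·a.
Checking each of the 55 elements this way gives Z(G) = {e}, of order 1.

Answer: {e}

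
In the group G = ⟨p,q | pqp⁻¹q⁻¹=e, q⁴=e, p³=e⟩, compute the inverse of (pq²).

The order of (pq²) is 6 (smallest k with (pq²)ᵏ = e), so (pq²)⁻¹ = (pq²)⁵ = p²q².
Check: (pq²) · (p²q²) → (pq²) · p² = q²;   (q²) · q² = e, giving e as required.

Answer: p²q²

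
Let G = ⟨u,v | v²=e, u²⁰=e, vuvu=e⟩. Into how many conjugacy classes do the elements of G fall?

The conjugacy classes (representative and size) are:
  [e] (size 1), [u] (size 2), [u¹⁸] (size 2), [u³] (size 2), [u⁴] (size 2), [u¹⁵] (size 2), [u¹⁴] (size 2), [u⁷] (size 2), [u¹²] (size 2), [u¹¹] (size 2), [u¹⁰] (size 1), [u¹⁸v] (size 10), [u⁵v] (size 10).
Class equation: 1 + 2 + 2 + 2 + 2 + 2 + 2 + 2 + 2 + 2 + 1 + 10 + 10 = 40 = |G|. So G has 13 conjugacy classes.

Answer: 13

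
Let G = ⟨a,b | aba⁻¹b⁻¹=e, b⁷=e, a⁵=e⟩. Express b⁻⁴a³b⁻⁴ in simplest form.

Multiply left to right, reducing at each step:
  (b³) · a³ = a³b³
  (a³b³) · b⁻⁴ = a³b⁶

Answer: a³b⁶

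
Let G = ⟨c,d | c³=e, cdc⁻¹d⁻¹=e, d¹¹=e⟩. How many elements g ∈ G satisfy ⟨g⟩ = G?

G is cyclic of order 33. An element generates G iff its order is 33, and a cyclic group of order 33 has exactly φ(33) = 20 such elements.

Answer: 20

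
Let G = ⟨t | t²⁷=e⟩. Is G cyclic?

|G| = 27. The element t has order 27 (its powers give 27 distinct elements), so ⟨t⟩ = G and G is cyclic.

Answer: Yes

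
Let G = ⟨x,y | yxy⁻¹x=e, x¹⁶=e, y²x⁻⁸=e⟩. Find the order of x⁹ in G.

Compute successive powers until reaching e:
  (x⁹)¹ = x⁹, (x⁹)² = x², (x⁹)³ = x¹¹, (x⁹)⁴ = x⁴, (x⁹)⁵ = x¹³, (x⁹)⁶ = x⁶, (x⁹)⁷ = x¹⁵, (x⁹)⁸ = x⁸, (x⁹)⁹ = x, (x⁹)¹⁰ = x¹⁰, (x⁹)¹¹ = x³, (x⁹)¹² = x¹², (x⁹)¹³ = x⁵, (x⁹)¹⁴ = x¹⁴, (x⁹)¹⁵ = x⁷, (x⁹)¹⁶ = e.
The smallest positive k with (x⁹)ᵏ = e is 16.

Answer: 16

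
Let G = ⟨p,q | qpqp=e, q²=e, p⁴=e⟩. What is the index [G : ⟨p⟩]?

First find ord(p) by computing successive powers:
  p¹ = p, p² = p², p³ = p³, p⁴ = e.
So |⟨p⟩| = ord(p) = 4. With |G| = 8, by Lagrange [G : ⟨p⟩] = 8/4 = 2.

Answer: 2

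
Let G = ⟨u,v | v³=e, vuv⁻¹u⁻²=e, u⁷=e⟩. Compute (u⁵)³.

Compute successive powers of (u⁵), reducing at each step:
  (u⁵)²: (u⁵) · u⁵ = u³
  (u⁵)³: (u³) · u⁵ = u

Answer: u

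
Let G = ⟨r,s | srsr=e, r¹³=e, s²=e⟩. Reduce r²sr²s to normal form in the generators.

Multiply left to right, reducing at each step:
  (r²) · s = r²s
  (r²s) · r² = s
  s · s = e

Answer: e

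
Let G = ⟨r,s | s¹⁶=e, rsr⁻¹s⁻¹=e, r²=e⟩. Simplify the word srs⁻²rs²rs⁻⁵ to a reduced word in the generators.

Multiply left to right, reducing at each step:
  s · r = rs
  (rs) · s⁻² = rs¹⁵
  (rs¹⁵) · r = s¹⁵
  (s¹⁵) · s² = s
  s · r = rs
  (rs) · s⁻⁵ = rs¹²

Answer: rs¹²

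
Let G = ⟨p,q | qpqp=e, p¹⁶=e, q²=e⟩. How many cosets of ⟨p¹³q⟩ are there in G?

First find ord(p¹³q) by computing successive powers:
  (p¹³q)¹ = p¹³q, (p¹³q)² = e.
So |⟨p¹³q⟩| = ord(p¹³q) = 2. With |G| = 32, by Lagrange [G : ⟨p¹³q⟩] = 32/2 = 16.

Answer: 16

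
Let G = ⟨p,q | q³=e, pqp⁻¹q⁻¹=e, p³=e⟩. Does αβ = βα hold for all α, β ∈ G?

Each pair of generators commutes: p·q = pq = q·p. Since the generators pairwise commute, every element of G commutes with every other, so G is abelian.

Answer: Yes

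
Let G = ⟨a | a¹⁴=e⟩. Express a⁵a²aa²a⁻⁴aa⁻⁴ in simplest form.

Multiply left to right, reducing at each step:
  (a⁵) · a² = a⁷
  (a⁷) · a = a⁸
  (a⁸) · a² = a¹⁰
  (a¹⁰) · a⁻⁴ = a⁶
  (a⁶) · a = a⁷
  (a⁷) · a⁻⁴ = a³

Answer: a³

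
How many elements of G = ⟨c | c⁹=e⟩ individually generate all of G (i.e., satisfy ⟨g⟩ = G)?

G is cyclic of order 9. An element generates G iff its order is 9, and a cyclic group of order 9 has exactly φ(9) = 6 such elements.

Answer: 6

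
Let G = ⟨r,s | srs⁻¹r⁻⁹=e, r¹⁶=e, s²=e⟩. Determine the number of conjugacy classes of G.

The conjugacy classes (representative and size) are:
  [e] (size 1), [r⁹] (size 2), [r²] (size 1), [r³] (size 2), [r⁴] (size 1), [r¹³] (size 2), [r⁶] (size 1), [r¹⁵] (size 2), [r⁸] (size 1), [r¹⁰] (size 1), [r¹²] (size 1), [r¹⁴] (size 1), [s] (size 2), [rs] (size 2), [r²s] (size 2), [r¹¹s] (size 2), [r⁴s] (size 2), [r¹³s] (size 2), [r¹⁴s] (size 2), [r¹⁵s] (size 2).
Class equation: 1 + 2 + 1 + 2 + 1 + 2 + 1 + 2 + 1 + 1 + 1 + 1 + 2 + 2 + 2 + 2 + 2 + 2 + 2 + 2 = 32 = |G|. So G has 20 conjugacy classes.

Answer: 20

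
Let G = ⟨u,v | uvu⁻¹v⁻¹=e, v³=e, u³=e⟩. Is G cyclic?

|G| = 9, but the maximum element order in G is 3 < 9. No single element generates all of G, so G is not cyclic.

Answer: No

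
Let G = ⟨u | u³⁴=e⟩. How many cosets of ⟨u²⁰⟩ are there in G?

First find ord(u²⁰) by computing successive powers:
  (u²⁰)¹ = u²⁰, (u²⁰)² = u⁶, (u²⁰)³ = u²⁶, (u²⁰)⁴ = u¹², (u²⁰)⁵ = u³², (u²⁰)⁶ = u¹⁸, (u²⁰)⁷ = u⁴, (u²⁰)⁸ = u²⁴, (u²⁰)⁹ = u¹⁰, (u²⁰)¹⁰ = u³⁰, (u²⁰)¹¹ = u¹⁶, (u²⁰)¹² = u², (u²⁰)¹³ = u²², (u²⁰)¹⁴ = u⁸, (u²⁰)¹⁵ = u²⁸, (u²⁰)¹⁶ = u¹⁴, (u²⁰)¹⁷ = e.
So |⟨u²⁰⟩| = ord(u²⁰) = 17. With |G| = 34, by Lagrange [G : ⟨u²⁰⟩] = 34/17 = 2.

Answer: 2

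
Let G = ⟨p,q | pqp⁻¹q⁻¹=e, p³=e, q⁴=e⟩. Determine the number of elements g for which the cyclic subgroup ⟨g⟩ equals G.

G is cyclic of order 12. An element generates G iff its order is 12, and a cyclic group of order 12 has exactly φ(12) = 4 such elements.

Answer: 4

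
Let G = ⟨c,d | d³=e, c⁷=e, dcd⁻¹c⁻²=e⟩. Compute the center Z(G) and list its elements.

An element z ∈ Z(G) iff z commutes with every generator.
For example e is central: e·c = c = c·e; e·d = d = d·e.
Whereas c ∉ Z(G) since c·d = cd ≠ c²d = d·c.
Checking each of the 21 elements this way gives Z(G) = {e}, of order 1.

Answer: {e}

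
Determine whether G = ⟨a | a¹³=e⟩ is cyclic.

|G| = 13. The element a has order 13 (its powers give 13 distinct elements), so ⟨a⟩ = G and G is cyclic.

Answer: Yes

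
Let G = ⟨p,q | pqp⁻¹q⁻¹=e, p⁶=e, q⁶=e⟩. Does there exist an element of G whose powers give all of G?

|G| = 36, but the maximum element order in G is 6 < 36. No single element generates all of G, so G is not cyclic.

Answer: No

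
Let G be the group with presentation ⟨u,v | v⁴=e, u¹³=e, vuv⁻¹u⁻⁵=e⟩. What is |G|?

Enumerate words in the generators, reducing via the relations: the distinct elements are
  {e, u, v, uv, u², u³, u⁴, u⁵, u⁶, u⁷, u⁸, u⁹, v², v³, uv², uv³, u²v, u³v, u¹², u¹¹, u¹⁰, u⁴v, u⁵v, u⁶v, u⁷v, u⁸v, u⁹v, u²v², u²v³, u³v², u³v³, u¹²v, u¹¹v, u¹⁰v, u⁴v², u⁴v³, u⁵v², u⁵v³, u⁶v², u⁶v³, u⁷v², u⁷v³, u⁸v², u⁸v³, u⁹v², u⁹v³, u¹²v², u¹²v³, u¹¹v², u¹¹v³, u¹⁰v², u¹⁰v³}.
No further products give new elements, so |G| = 52.

Answer: 52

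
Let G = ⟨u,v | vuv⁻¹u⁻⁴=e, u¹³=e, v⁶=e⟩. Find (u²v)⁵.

Compute successive powers of (u²v), reducing at each step:
  (u²v)²: (u²v) · u² = u¹⁰v;   (u¹⁰v) · v = u¹⁰v²
  (u²v)³: (u¹⁰v²) · u² = u³v²;   (u³v²) · v = u³v³
  (u²v)⁴: (u³v³) · u² = uv³;   (uv³) · v = uv⁴
  (u²v)⁵: (uv⁴) · u² = u⁶v⁴;   (u⁶v⁴) · v = u⁶v⁵

Answer: u⁶v⁵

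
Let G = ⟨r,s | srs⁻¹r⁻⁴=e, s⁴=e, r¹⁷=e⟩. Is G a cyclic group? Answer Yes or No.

Every cyclic group is abelian. But r·s = rs while s·r = r⁴s, so r·s ≠ s·r and G is not abelian. Hence G is not cyclic.

Answer: No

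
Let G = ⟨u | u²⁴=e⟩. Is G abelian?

G has a single generator, so G is cyclic and hence abelian.

Answer: Yes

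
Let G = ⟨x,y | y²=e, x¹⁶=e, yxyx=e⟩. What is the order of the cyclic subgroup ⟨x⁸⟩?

|⟨x⁸⟩| equals the order of x⁸. Compute successive powers until reaching e:
  (x⁸)¹ = x⁸, (x⁸)² = e.
The smallest positive k with (x⁸)ᵏ = e is 2, so |⟨x⁸⟩| = 2.

Answer: 2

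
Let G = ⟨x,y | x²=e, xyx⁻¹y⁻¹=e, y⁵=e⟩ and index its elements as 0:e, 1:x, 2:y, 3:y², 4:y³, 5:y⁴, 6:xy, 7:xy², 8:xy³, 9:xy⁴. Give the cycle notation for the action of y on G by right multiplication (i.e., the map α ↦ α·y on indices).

(0 2 3 4 5)(1 6 7 8 9)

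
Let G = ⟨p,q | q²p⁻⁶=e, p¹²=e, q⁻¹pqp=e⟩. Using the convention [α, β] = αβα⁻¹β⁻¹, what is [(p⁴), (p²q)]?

[(p⁴), (p²q)] = (p⁴)·(p²q)·(p⁴)⁻¹·(p²q)⁻¹.
  (p⁴) · (p²q) = q⁻¹
  (q⁻¹) · (p⁸) = p⁴q⁻¹
  (p⁴q⁻¹) · (p²q⁻¹) = p⁸

Answer: p⁸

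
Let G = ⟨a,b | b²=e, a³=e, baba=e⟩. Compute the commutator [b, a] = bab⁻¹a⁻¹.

[b, a] = b·a·b⁻¹·a⁻¹.
  b · a = a²b
  (a²b) · b = a²
  (a²) · (a²) = a

Answer: a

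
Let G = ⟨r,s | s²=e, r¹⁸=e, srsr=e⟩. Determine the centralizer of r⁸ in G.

⟨r⁸⟩ ⊆ C_G(r⁸) since powers of r⁸ commute with r⁸; so |C_G(r⁸)| ≥ |⟨r⁸⟩| = 9.
By orbit–stabilizer, |C_G(r⁸)| = |G| / |conj. class of r⁸| = 36 / 2 = 18.
The 18 elements commuting with r⁸ are {e, r, r², r³, r⁴, r⁵, r⁶, r⁷, r⁸, r⁹, r¹⁰, r¹¹, r¹², r¹³, r¹⁴, r¹⁵, r¹⁶, r¹⁷}.

Answer: {e, r, r², r³, r⁴, r⁵, r⁶, r⁷, r⁸, r⁹, r¹⁰, r¹¹, r¹², r¹³, r¹⁴, r¹⁵, r¹⁶, r¹⁷}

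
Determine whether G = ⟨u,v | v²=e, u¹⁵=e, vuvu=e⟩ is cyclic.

Every cyclic group is abelian. But u·v = uv while v·u = u¹⁴v, so u·v ≠ v·u and G is not abelian. Hence G is not cyclic.

Answer: No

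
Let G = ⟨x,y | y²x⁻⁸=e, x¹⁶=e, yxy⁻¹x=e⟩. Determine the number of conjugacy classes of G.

The conjugacy classes (representative and size) are:
  [e] (size 1), [x] (size 2), [x¹⁴] (size 2), [x¹³] (size 2), [x¹²] (size 2), [x⁵] (size 2), [x¹⁰] (size 2), [x⁷] (size 2), [x⁸] (size 1), [y⁻¹] (size 8), [x⁷y⁻¹] (size 8).
Class equation: 1 + 2 + 2 + 2 + 2 + 2 + 2 + 2 + 1 + 8 + 8 = 32 = |G|. So G has 11 conjugacy classes.

Answer: 11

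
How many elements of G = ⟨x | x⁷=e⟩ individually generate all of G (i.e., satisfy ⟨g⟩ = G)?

G is cyclic of order 7. An element generates G iff its order is 7, and a cyclic group of order 7 has exactly φ(7) = 6 such elements.

Answer: 6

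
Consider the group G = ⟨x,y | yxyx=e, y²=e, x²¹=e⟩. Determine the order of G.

Enumerate words in the generators, reducing via the relations: the distinct elements are
  {e, x, y, xy, x², x³, x⁴, x⁵, x⁶, x⁷, x⁸, x⁹, x²y, x²⁰, x³y, x¹², x¹³, x¹¹, x¹⁰, x¹⁴, x¹⁵, x¹⁶, x¹⁷, x¹⁸, x¹⁹, x⁴y, x⁵y, x⁶y, x⁷y, x⁸y, x⁹y, x²⁰y, x¹²y, x¹³y, x¹¹y, x¹⁰y, x¹⁴y, x¹⁵y, x¹⁶y, x¹⁷y, x¹⁸y, x¹⁹y}.
No further products give new elements, so |G| = 42.

Answer: 42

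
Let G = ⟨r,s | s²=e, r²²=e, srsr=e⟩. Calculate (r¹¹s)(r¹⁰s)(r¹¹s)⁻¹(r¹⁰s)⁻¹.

[(r¹¹s), (r¹⁰s)] = (r¹¹s)·(r¹⁰s)·(r¹¹s)⁻¹·(r¹⁰s)⁻¹.
  (r¹¹s) · (r¹⁰s) = r
  r · (r¹¹s) = r¹²s
  (r¹²s) · (r¹⁰s) = r²

Answer: r²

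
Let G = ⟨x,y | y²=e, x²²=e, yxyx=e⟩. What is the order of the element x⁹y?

Compute successive powers until reaching e:
  (x⁹y)¹ = x⁹y, (x⁹y)² = e.
The smallest positive k with (x⁹y)ᵏ = e is 2.

Answer: 2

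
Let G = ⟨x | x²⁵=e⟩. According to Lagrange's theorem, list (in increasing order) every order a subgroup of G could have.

|G| = 25 = 5². By Lagrange's theorem the order of any subgroup divides 25; the divisors of 25 are 1, 5, 25.

Answer: 1, 5, 25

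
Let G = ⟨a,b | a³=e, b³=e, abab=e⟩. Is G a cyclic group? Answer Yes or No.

Every cyclic group is abelian. But a·b = ab while b·a = a²b², so a·b ≠ b·a and G is not abelian. Hence G is not cyclic.

Answer: No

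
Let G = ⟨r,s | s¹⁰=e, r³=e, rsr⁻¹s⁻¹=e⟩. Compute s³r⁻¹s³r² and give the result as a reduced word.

Multiply left to right, reducing at each step:
  (s³) · r⁻¹ = r²s³
  (r²s³) · s³ = r²s⁶
  (r²s⁶) · r² = rs⁶

Answer: rs⁶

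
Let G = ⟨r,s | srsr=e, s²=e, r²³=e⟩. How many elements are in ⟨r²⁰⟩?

|⟨r²⁰⟩| equals the order of r²⁰. Compute successive powers until reaching e:
  (r²⁰)¹ = r²⁰, (r²⁰)² = r¹⁷, (r²⁰)³ = r¹⁴, (r²⁰)⁴ = r¹¹, (r²⁰)⁵ = r⁸, (r²⁰)⁶ = r⁵, (r²⁰)⁷ = r², (r²⁰)⁸ = r²², (r²⁰)⁹ = r¹⁹, (r²⁰)¹⁰ = r¹⁶, (r²⁰)¹¹ = r¹³, (r²⁰)¹² = r¹⁰, (r²⁰)¹³ = r⁷, (r²⁰)¹⁴ = r⁴, (r²⁰)¹⁵ = r, (r²⁰)¹⁶ = r²¹, (r²⁰)¹⁷ = r¹⁸, (r²⁰)¹⁸ = r¹⁵, (r²⁰)¹⁹ = r¹², (r²⁰)²⁰ = r⁹, (r²⁰)²¹ = r⁶, (r²⁰)²² = r³, (r²⁰)²³ = e.
The smallest positive k with (r²⁰)ᵏ = e is 23, so |⟨r²⁰⟩| = 23.

Answer: 23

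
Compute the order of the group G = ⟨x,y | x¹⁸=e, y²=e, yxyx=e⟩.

Enumerate words in the generators, reducing via the relations: the distinct elements are
  {e, x, y, xy, x², x³, x⁴, x⁵, x⁶, x⁷, x⁸, x⁹, x²y, x³y, x¹², x¹³, x¹¹, x¹⁰, x¹⁴, x¹⁵, x¹⁶, x¹⁷, x⁴y, x⁵y, x⁶y, x⁷y, x⁸y, x⁹y, x¹²y, x¹³y, x¹¹y, x¹⁰y, x¹⁴y, x¹⁵y, x¹⁶y, x¹⁷y}.
No further products give new elements, so |G| = 36.

Answer: 36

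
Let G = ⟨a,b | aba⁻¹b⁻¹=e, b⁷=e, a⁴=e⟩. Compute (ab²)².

Compute successive powers of (ab²), reducing at each step:
  (ab²)²: (ab²) · a = a²b²;   (a²b²) · b² = a²b⁴

Answer: a²b⁴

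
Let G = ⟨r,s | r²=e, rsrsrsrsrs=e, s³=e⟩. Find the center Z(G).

An element z ∈ Z(G) iff z commutes with every generator.
For example e is central: e·r = r = r·e; e·s = s = s·e.
Whereas r ∉ Z(G) since r·s = rs ≠ sr = s·r.
Checking each of the 60 elements this way gives Z(G) = {e}, of order 1.

Answer: {e}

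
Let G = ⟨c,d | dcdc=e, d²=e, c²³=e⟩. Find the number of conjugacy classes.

The conjugacy classes (representative and size) are:
  [e] (size 1), [c] (size 2), [c²¹] (size 2), [c²⁰] (size 2), [c⁴] (size 2), [c¹⁸] (size 2), [c⁶] (size 2), [c¹⁶] (size 2), [c⁸] (size 2), [c⁹] (size 2), [c¹⁰] (size 2), [c¹²] (size 2), [c¹⁸d] (size 23).
Class equation: 1 + 2 + 2 + 2 + 2 + 2 + 2 + 2 + 2 + 2 + 2 + 2 + 23 = 46 = |G|. So G has 13 conjugacy classes.

Answer: 13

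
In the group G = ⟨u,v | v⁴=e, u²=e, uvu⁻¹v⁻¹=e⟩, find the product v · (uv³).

Compute v · (uv³) by multiplying left to right and reducing via the relations at each step:
  v · u = uv
  (uv) · v³ = u

Answer: u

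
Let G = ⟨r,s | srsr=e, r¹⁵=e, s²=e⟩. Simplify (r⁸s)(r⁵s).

Compute (r⁸s) · (r⁵s) by multiplying left to right and reducing via the relations at each step:
  (r⁸s) · r⁵ = r³s
  (r³s) · s = r³

Answer: r³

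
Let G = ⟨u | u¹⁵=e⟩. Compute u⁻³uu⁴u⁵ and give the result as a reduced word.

Multiply left to right, reducing at each step:
  (u¹²) · u = u¹³
  (u¹³) · u⁴ = u²
  (u²) · u⁵ = u⁷

Answer: u⁷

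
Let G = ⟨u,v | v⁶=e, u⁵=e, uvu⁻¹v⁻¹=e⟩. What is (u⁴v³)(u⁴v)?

Compute (u⁴v³) · (u⁴v) by multiplying left to right and reducing via the relations at each step:
  (u⁴v³) · u⁴ = u³v³
  (u³v³) · v = u³v⁴

Answer: u³v⁴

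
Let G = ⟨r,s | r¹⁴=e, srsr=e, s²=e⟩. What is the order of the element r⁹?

Compute successive powers until reaching e:
  (r⁹)¹ = r⁹, (r⁹)² = r⁴, (r⁹)³ = r¹³, (r⁹)⁴ = r⁸, (r⁹)⁵ = r³, (r⁹)⁶ = r¹², (r⁹)⁷ = r⁷, (r⁹)⁸ = r², (r⁹)⁹ = r¹¹, (r⁹)¹⁰ = r⁶, (r⁹)¹¹ = r, (r⁹)¹² = r¹⁰, (r⁹)¹³ = r⁵, (r⁹)¹⁴ = e.
The smallest positive k with (r⁹)ᵏ = e is 14.

Answer: 14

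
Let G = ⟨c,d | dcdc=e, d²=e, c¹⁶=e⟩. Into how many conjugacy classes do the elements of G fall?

The conjugacy classes (representative and size) are:
  [e] (size 1), [c¹⁵] (size 2), [c²] (size 2), [c³] (size 2), [c¹²] (size 2), [c⁵] (size 2), [c⁶] (size 2), [c⁷] (size 2), [c⁸] (size 1), [c²d] (size 8), [c¹⁵d] (size 8).
Class equation: 1 + 2 + 2 + 2 + 2 + 2 + 2 + 2 + 1 + 8 + 8 = 32 = |G|. So G has 11 conjugacy classes.

Answer: 11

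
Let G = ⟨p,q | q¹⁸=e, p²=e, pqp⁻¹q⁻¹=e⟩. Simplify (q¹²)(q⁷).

Compute (q¹²) · (q⁷) by multiplying left to right and reducing via the relations at each step:
  (q¹²) · q⁷ = q

Answer: q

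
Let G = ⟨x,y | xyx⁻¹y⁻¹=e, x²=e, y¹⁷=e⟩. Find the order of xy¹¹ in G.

Compute successive powers until reaching e:
  (xy¹¹)¹ = xy¹¹, (xy¹¹)² = y⁵, (xy¹¹)³ = xy¹⁶, (xy¹¹)⁴ = y¹⁰, (xy¹¹)⁵ = xy⁴, (xy¹¹)⁶ = y¹⁵, (xy¹¹)⁷ = xy⁹, (xy¹¹)⁸ = y³, (xy¹¹)⁹ = xy¹⁴, (xy¹¹)¹⁰ = y⁸, (xy¹¹)¹¹ = xy², (xy¹¹)¹² = y¹³, (xy¹¹)¹³ = xy⁷, (xy¹¹)¹⁴ = y, (xy¹¹)¹⁵ = xy¹², (xy¹¹)¹⁶ = y⁶, (xy¹¹)¹⁷ = x, (xy¹¹)¹⁸ = y¹¹, (xy¹¹)¹⁹ = xy⁵, (xy¹¹)²⁰ = y¹⁶, (xy¹¹)²¹ = xy¹⁰, (xy¹¹)²² = y⁴, (xy¹¹)²³ = xy¹⁵, (xy¹¹)²⁴ = y⁹, (xy¹¹)²⁵ = xy³, (xy¹¹)²⁶ = y¹⁴, (xy¹¹)²⁷ = xy⁸, (xy¹¹)²⁸ = y², (xy¹¹)²⁹ = xy¹³, (xy¹¹)³⁰ = y⁷, (xy¹¹)³¹ = xy, (xy¹¹)³² = y¹², (xy¹¹)³³ = xy⁶, (xy¹¹)³⁴ = e.
The smallest positive k with (xy¹¹)ᵏ = e is 34.

Answer: 34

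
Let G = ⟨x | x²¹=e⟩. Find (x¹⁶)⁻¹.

The order of (x¹⁶) is 21 (smallest k with (x¹⁶)ᵏ = e), so (x¹⁶)⁻¹ = (x¹⁶)²⁰ = x⁵.
Check: (x¹⁶) · (x⁵) → (x¹⁶) · x⁵ = e, giving e as required.

Answer: x⁵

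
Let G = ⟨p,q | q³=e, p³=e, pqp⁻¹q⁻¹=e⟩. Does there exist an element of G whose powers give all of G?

|G| = 9, but the maximum element order in G is 3 < 9. No single element generates all of G, so G is not cyclic.

Answer: No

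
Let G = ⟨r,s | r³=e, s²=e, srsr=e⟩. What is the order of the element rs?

Compute successive powers until reaching e:
  (rs)¹ = rs, (rs)² = e.
The smallest positive k with (rs)ᵏ = e is 2.

Answer: 2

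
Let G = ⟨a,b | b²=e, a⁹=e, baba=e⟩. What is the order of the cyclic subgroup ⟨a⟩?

|⟨a⟩| equals the order of a. Compute successive powers until reaching e:
  a¹ = a, a² = a², a³ = a³, a⁴ = a⁴, a⁵ = a⁵, a⁶ = a⁶, a⁷ = a⁷, a⁸ = a⁸, a⁹ = e.
The smallest positive k with aᵏ = e is 9, so |⟨a⟩| = 9.

Answer: 9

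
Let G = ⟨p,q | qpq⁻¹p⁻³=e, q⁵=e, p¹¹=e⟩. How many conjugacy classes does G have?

The conjugacy classes (representative and size) are:
  [e] (size 1), [p³] (size 5), [p⁶] (size 5), [p⁷q] (size 11), [p⁹q²] (size 11), [p⁷q³] (size 11), [p⁷q⁴] (size 11).
Class equation: 1 + 5 + 5 + 11 + 11 + 11 + 11 = 55 = |G|. So G has 7 conjugacy classes.

Answer: 7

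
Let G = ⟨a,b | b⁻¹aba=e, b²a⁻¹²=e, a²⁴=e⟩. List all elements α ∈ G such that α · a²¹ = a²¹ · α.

⟨a²¹⟩ ⊆ C_G(a²¹) since powers of a²¹ commute with a²¹; so |C_G(a²¹)| ≥ |⟨a²¹⟩| = 8.
By orbit–stabilizer, |C_G(a²¹)| = |G| / |conj. class of a²¹| = 48 / 2 = 24.
The 24 elements commuting with a²¹ are {e, a, a², a³, a⁴, a⁵, a⁶, a⁷, a⁸, a⁹, a¹⁰, a¹¹, a¹², a¹³, a¹⁴, a¹⁵, a¹⁶, a¹⁷, a¹⁸, a¹⁹, a²⁰, a²¹, a²², a²³}.

Answer: {e, a, a², a³, a⁴, a⁵, a⁶, a⁷, a⁸, a⁹, a¹⁰, a¹¹, a¹², a¹³, a¹⁴, a¹⁵, a¹⁶, a¹⁷, a¹⁸, a¹⁹, a²⁰, a²¹, a²², a²³}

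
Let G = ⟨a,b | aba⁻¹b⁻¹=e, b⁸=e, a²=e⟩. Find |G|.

Enumerate words in the generators, reducing via the relations: the distinct elements are
  {a, b, e, ab, b², b³, b⁴, b⁵, b⁶, b⁷, ab², ab³, ab⁴, ab⁵, ab⁶, ab⁷}.
No further products give new elements, so |G| = 16.

Answer: 16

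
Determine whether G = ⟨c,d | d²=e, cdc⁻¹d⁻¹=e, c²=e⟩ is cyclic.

|G| = 4, but the maximum element order in G is 2 < 4. No single element generates all of G, so G is not cyclic.

Answer: No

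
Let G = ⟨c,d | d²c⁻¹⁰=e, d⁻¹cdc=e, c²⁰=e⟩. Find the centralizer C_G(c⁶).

⟨c⁶⟩ ⊆ C_G(c⁶) since powers of c⁶ commute with c⁶; so |C_G(c⁶)| ≥ |⟨c⁶⟩| = 10.
By orbit–stabilizer, |C_G(c⁶)| = |G| / |conj. class of c⁶| = 40 / 2 = 20.
The 20 elements commuting with c⁶ are {e, c, c², c³, c⁴, c⁵, c⁶, c⁷, c⁸, c⁹, c¹⁰, c¹¹, c¹², c¹³, c¹⁴, c¹⁵, c¹⁶, c¹⁷, c¹⁸, c¹⁹}.

Answer: {e, c, c², c³, c⁴, c⁵, c⁶, c⁷, c⁸, c⁹, c¹⁰, c¹¹, c¹², c¹³, c¹⁴, c¹⁵, c¹⁶, c¹⁷, c¹⁸, c¹⁹}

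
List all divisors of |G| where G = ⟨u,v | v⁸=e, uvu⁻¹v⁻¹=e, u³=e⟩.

|G| = 24 = 2³ · 3. By Lagrange's theorem the order of any subgroup divides 24; the divisors of 24 are 1, 2, 3, 4, 6, 8, 12, 24.

Answer: 1, 2, 3, 4, 6, 8, 12, 24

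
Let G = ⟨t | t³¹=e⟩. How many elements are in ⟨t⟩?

|⟨t⟩| equals the order of t. Compute successive powers until reaching e:
  t¹ = t, t² = t², t³ = t³, t⁴ = t⁴, t⁵ = t⁵, t⁶ = t⁶, t⁷ = t⁷, t⁸ = t⁸, t⁹ = t⁹, t¹⁰ = t¹⁰, t¹¹ = t¹¹, t¹² = t¹², t¹³ = t¹³, t¹⁴ = t¹⁴, t¹⁵ = t¹⁵, t¹⁶ = t¹⁶, t¹⁷ = t¹⁷, t¹⁸ = t¹⁸, t¹⁹ = t¹⁹, t²⁰ = t²⁰, t²¹ = t²¹, t²² = t²², t²³ = t²³, t²⁴ = t²⁴, t²⁵ = t²⁵, t²⁶ = t²⁶, t²⁷ = t²⁷, t²⁸ = t²⁸, t²⁹ = t²⁹, t³⁰ = t³⁰, t³¹ = e.
The smallest positive k with tᵏ = e is 31, so |⟨t⟩| = 31.

Answer: 31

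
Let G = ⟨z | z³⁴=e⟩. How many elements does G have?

G is generated by a single element, so G is cyclic. The relator gives z³⁴ = e and no smaller power is forced to be e, so the 34 powers {e, z, z², z³, z⁴, z⁵, z⁶, z⁷, z⁸, z⁹, z²², z²³, z²¹, z²⁰, z²⁴, z²⁵, z²⁶, z²⁷, z²⁸, z²⁹, z³², z³³, z³¹, z³⁰, z¹², z¹³, z¹¹, z¹⁰, z¹⁴, z¹⁵, z¹⁶, z¹⁷, z¹⁸, z¹⁹} are distinct. Hence |G| = 34.

Answer: 34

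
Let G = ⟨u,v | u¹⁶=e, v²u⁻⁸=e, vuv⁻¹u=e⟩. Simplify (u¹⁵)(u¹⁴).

Compute (u¹⁵) · (u¹⁴) by multiplying left to right and reducing via the relations at each step:
  (u¹⁵) · u¹⁴ = u¹³

Answer: u¹³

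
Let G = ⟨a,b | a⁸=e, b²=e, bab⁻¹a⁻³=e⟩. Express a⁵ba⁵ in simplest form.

Multiply left to right, reducing at each step:
  (a⁵) · b = a⁵b
  (a⁵b) · a⁵ = a⁴b

Answer: a⁴b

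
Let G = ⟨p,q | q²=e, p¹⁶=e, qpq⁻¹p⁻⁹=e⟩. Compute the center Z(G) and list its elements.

An element z ∈ Z(G) iff z commutes with every generator.
For example p² is central: (p²)·p = p³ = p·(p²); (p²)·q = p²q = q·(p²).
Whereas p ∉ Z(G) since p·q = pq ≠ p⁹q = q·p.
Checking each of the 32 elements this way gives Z(G) = {e, p², p⁴, p⁶, p⁸, p¹⁰, p¹², p¹⁴}, of order 8.

Answer: {e, p², p⁴, p⁶, p⁸, p¹⁰, p¹², p¹⁴}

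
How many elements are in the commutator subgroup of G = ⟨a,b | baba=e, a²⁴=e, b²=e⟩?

G' = [G, G] is generated by all commutators. The generator-pair commutators are: [a, b] = a².
The subgroup they normally generate is {e, a², a⁴, a⁶, a⁸, a¹⁰, a¹², a¹⁴, a¹⁶, a¹⁸, a²⁰, a²²}, of order 12.
Check: |G/G'| = 48/12 = 4 is the order of the abelianisation.

Answer: 12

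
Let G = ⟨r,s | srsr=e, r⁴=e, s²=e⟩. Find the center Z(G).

An element z ∈ Z(G) iff z commutes with every generator.
For example r² is central: (r²)·r = r³ = r·(r²); (r²)·s = r²s = s·(r²).
Whereas r ∉ Z(G) since r·s = rs ≠ r³s = s·r.
Checking each of the 8 elements this way gives Z(G) = {e, r²}, of order 2.

Answer: {e, r²}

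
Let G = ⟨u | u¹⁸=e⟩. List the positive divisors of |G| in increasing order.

|G| = 18 = 2 · 3². By Lagrange's theorem the order of any subgroup divides 18; the divisors of 18 are 1, 2, 3, 6, 9, 18.

Answer: 1, 2, 3, 6, 9, 18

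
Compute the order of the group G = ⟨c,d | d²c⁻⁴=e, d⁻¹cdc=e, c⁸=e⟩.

Enumerate words in the generators, reducing via the relations: the distinct elements are
  {c, d, e, cd, c², c³, c⁴, c⁵, c⁶, c⁷, c²d, c³d, d⁻¹, cd⁻¹, c²d⁻¹, c³d⁻¹}.
No further products give new elements, so |G| = 16.

Answer: 16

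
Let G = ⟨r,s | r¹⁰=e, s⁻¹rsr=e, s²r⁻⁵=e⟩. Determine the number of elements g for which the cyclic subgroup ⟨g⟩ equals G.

⟨g⟩ = G would require ord(g) = |G| = 20, but the maximum element order in G is 10 < 20. So G is not cyclic and no single element generates it: the count is 0.

Answer: 0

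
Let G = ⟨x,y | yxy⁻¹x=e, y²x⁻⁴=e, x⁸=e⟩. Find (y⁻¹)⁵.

Compute successive powers of (y⁻¹), reducing at each step:
  (y⁻¹)²: (y⁻¹) · y⁻¹ = x⁴
  (y⁻¹)³: (x⁴) · y⁻¹ = y
  (y⁻¹)⁴: y · y⁻¹ = e
  (y⁻¹)⁵: e · y⁻¹ = y⁻¹

Answer: y⁻¹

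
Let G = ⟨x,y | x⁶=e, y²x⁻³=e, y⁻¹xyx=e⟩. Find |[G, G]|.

G' = [G, G] is generated by all commutators. The generator-pair commutators are: [x, y] = x².
The subgroup they normally generate is {e, x², x⁴}, of order 3.
Check: |G/G'| = 12/3 = 4 is the order of the abelianisation.

Answer: 3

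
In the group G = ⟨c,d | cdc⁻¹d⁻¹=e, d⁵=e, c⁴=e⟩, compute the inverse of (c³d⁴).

The order of (c³d⁴) is 20 (smallest k with (c³d⁴)ᵏ = e), so (c³d⁴)⁻¹ = (c³d⁴)¹⁹ = cd.
Check: (c³d⁴) · (cd) → (c³d⁴) · c = d⁴;   (d⁴) · d = e, giving e as required.

Answer: cd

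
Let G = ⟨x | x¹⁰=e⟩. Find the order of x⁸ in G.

Compute successive powers until reaching e:
  (x⁸)¹ = x⁸, (x⁸)² = x⁶, (x⁸)³ = x⁴, (x⁸)⁴ = x², (x⁸)⁵ = e.
The smallest positive k with (x⁸)ᵏ = e is 5.

Answer: 5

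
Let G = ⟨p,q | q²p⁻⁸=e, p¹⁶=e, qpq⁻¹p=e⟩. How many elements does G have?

Enumerate words in the generators, reducing via the relations: the distinct elements are
  {e, p, q, pq, p², p³, p⁴, p⁵, p⁶, p⁷, p⁸, p⁹, p²q, p³q, p¹², p¹³, p¹¹, p¹⁰, p¹⁴, p¹⁵, p⁴q, p⁵q, p⁶q, p⁷q, q⁻¹, pq⁻¹, p²q⁻¹, p³q⁻¹, p⁴q⁻¹, p⁵q⁻¹, p⁶q⁻¹, p⁷q⁻¹}.
No further products give new elements, so |G| = 32.

Answer: 32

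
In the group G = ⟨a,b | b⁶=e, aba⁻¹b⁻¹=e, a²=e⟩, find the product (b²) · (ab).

Compute (b²) · (ab) by multiplying left to right and reducing via the relations at each step:
  (b²) · a = ab²
  (ab²) · b = ab³

Answer: ab³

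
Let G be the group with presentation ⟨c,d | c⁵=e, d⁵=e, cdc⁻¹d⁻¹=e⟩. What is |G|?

Enumerate words in the generators, reducing via the relations: the distinct elements are
  {c, d, e, cd, c², c³, c⁴, d², d³, d⁴, cd², cd³, cd⁴, c²d, c³d, c⁴d, c²d², c²d³, c²d⁴, c³d², c³d³, c³d⁴, c⁴d², c⁴d³, c⁴d⁴}.
No further products give new elements, so |G| = 25.

Answer: 25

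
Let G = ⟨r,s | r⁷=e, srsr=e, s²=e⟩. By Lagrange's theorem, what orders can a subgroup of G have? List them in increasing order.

|G| = 14 = 2 · 7. By Lagrange's theorem the order of any subgroup divides 14; the divisors of 14 are 1, 2, 7, 14.

Answer: 1, 2, 7, 14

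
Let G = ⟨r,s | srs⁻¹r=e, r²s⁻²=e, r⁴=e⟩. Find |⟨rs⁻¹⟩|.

|⟨rs⁻¹⟩| equals the order of rs⁻¹. Compute successive powers until reaching e:
  (rs⁻¹)¹ = rs⁻¹, (rs⁻¹)² = r², (rs⁻¹)³ = rs, (rs⁻¹)⁴ = e.
The smallest positive k with (rs⁻¹)ᵏ = e is 4, so |⟨rs⁻¹⟩| = 4.

Answer: 4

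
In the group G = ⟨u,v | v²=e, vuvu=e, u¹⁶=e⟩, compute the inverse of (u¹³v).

The order of (u¹³v) is 2 (smallest k with (u¹³v)ᵏ = e), so (u¹³v)⁻¹ = (u¹³v)¹ = u¹³v.
Check: (u¹³v) · (u¹³v) → (u¹³v) · u¹³ = v;   v · v = e, giving e as required.

Answer: u¹³v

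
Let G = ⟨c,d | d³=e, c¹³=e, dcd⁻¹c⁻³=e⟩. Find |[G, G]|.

G' = [G, G] is generated by all commutators. The generator-pair commutators are: [c, d] = c¹¹.
The subgroup they normally generate is {e, c, c², c³, c⁴, c⁵, c⁶, c⁷, c⁸, c⁹, c¹⁰, c¹¹, c¹²}, of order 13.
Check: |G/G'| = 39/13 = 3 is the order of the abelianisation.

Answer: 13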